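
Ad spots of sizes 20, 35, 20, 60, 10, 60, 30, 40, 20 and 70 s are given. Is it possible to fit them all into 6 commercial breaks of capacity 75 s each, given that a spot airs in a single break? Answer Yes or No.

A valid assignment using 6 commercial breaks:
  break 1: 70 = 70
  break 2: 60 + 10 = 70
  break 3: 60 = 60
  break 4: 40 + 35 = 75
  break 5: 30 + 20 + 20 = 70
  break 6: 20 = 20
Every load is within 75 s, so 6 commercial breaks suffice.

Yes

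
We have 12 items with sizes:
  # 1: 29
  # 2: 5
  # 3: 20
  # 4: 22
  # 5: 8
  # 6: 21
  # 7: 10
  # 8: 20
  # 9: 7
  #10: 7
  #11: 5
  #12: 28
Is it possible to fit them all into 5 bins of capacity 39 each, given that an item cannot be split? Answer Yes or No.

Total = 182; ⌈182/39⌉ = 5.
6 items each exceed half the capacity and cannot share a bin, forcing at least 6 bins.
At least 6 bins are required, but only 5 are allowed.

No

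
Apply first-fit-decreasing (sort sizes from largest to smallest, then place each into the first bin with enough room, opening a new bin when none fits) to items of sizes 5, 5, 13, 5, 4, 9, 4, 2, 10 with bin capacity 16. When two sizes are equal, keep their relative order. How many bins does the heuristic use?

4

Sorted descending: 13, 10, 9, 5, 5, 5, 4, 4, 2.
  13 → bin 1 (new)  [load 13/16]
  10 → bin 2 (new)  [load 10/16]
  9 → bin 3 (new)  [load 9/16]
  5 → bin 2  [load 15/16]
  5 → bin 3  [load 14/16]
  5 → bin 4 (new)  [load 5/16]
  4 → bin 4  [load 9/16]
  4 → bin 4  [load 13/16]
  2 → bin 1  [load 15/16]
4 bins opened.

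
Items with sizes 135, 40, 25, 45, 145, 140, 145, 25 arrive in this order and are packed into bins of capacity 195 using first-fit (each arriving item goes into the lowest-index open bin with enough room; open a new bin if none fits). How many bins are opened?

  135 → bin 1 (new)  [load 135/195]
  40 → bin 1  [load 175/195]
  25 → bin 2 (new)  [load 25/195]
  45 → bin 2  [load 70/195]
  145 → bin 3 (new)  [load 145/195]
  140 → bin 4 (new)  [load 140/195]
  145 → bin 5 (new)  [load 145/195]
  25 → bin 2  [load 95/195]
5 bins opened.

5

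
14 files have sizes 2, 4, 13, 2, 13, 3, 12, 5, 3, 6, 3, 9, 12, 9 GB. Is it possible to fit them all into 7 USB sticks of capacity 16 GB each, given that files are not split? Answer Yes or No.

Yes

A valid assignment using 7 USB sticks:
  USB stick 1: 13 + 3 = 16
  USB stick 2: 13 + 3 = 16
  USB stick 3: 12 + 4 = 16
  USB stick 4: 12 + 3 = 15
  USB stick 5: 9 + 6 = 15
  USB stick 6: 9 + 5 + 2 = 16
  USB stick 7: 2 = 2
Every load is within 16 GB, so 7 USB sticks suffice.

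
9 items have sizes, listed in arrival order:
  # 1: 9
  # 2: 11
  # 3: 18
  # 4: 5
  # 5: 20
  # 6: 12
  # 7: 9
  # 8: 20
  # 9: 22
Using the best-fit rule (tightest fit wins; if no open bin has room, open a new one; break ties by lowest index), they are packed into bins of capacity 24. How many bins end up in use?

6

  9 → bin 1 (new)  [load 9/24]
  11 → bin 1  [load 20/24]
  18 → bin 2 (new)  [load 18/24]
  5 → bin 2  [load 23/24]
  20 → bin 3 (new)  [load 20/24]
  12 → bin 4 (new)  [load 12/24]
  9 → bin 4  [load 21/24]
  20 → bin 5 (new)  [load 20/24]
  22 → bin 6 (new)  [load 22/24]
6 bins opened.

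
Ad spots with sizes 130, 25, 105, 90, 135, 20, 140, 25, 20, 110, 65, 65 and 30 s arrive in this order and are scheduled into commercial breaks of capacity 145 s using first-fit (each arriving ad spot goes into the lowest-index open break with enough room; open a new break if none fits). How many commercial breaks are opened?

8

  130 → break 1 (new)  [load 130/145]
  25 → break 2 (new)  [load 25/145]
  105 → break 2  [load 130/145]
  90 → break 3 (new)  [load 90/145]
  135 → break 4 (new)  [load 135/145]
  20 → break 3  [load 110/145]
  140 → break 5 (new)  [load 140/145]
  25 → break 3  [load 135/145]
  20 → break 6 (new)  [load 20/145]
  110 → break 6  [load 130/145]
  65 → break 7 (new)  [load 65/145]
  65 → break 7  [load 130/145]
  30 → break 8 (new)  [load 30/145]
8 commercial breaks opened.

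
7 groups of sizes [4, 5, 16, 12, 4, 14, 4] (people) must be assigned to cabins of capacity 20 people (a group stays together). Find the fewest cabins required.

3

Total = 16 + 14 + 12 + 5 + 4 + 4 + 4 = 59 people.
Lower bound: ⌈59/20⌉ = 3 cabins.
A packing using 3 cabins:
  cabin 1: 16 + 4 = 20
  cabin 2: 14 + 5 = 19
  cabin 3: 12 + 4 + 4 = 20
This matches the lower bound, so 3 is optimal.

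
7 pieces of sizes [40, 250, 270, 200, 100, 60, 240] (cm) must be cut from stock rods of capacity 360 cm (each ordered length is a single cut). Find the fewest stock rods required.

4

Total = 270 + 250 + 240 + 200 + 100 + 60 + 40 = 1160 cm.
Lower bound: ⌈1160/360⌉ = 4 stock rods.
A packing using 4 stock rods:
  stock rod 1: 270 + 60 = 330
  stock rod 2: 250 + 100 = 350
  stock rod 3: 240 + 40 = 280
  stock rod 4: 200 = 200
This matches the lower bound, so 4 is optimal.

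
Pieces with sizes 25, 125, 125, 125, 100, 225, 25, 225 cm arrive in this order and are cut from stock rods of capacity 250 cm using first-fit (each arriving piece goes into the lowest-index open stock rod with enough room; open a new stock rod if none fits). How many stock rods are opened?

  25 → stock rod 1 (new)  [load 25/250]
  125 → stock rod 1  [load 150/250]
  125 → stock rod 2 (new)  [load 125/250]
  125 → stock rod 2  [load 250/250]
  100 → stock rod 1  [load 250/250]
  225 → stock rod 3 (new)  [load 225/250]
  25 → stock rod 3  [load 250/250]
  225 → stock rod 4 (new)  [load 225/250]
4 stock rods opened.

4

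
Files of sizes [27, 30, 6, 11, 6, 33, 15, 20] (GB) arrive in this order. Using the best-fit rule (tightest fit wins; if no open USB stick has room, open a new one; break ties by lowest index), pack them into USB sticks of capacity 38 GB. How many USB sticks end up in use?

5

  27 → USB stick 1 (new)  [load 27/38]
  30 → USB stick 2 (new)  [load 30/38]
  6 → USB stick 2  [load 36/38]
  11 → USB stick 1  [load 38/38]
  6 → USB stick 3 (new)  [load 6/38]
  33 → USB stick 4 (new)  [load 33/38]
  15 → USB stick 3  [load 21/38]
  20 → USB stick 5 (new)  [load 20/38]
5 USB sticks opened.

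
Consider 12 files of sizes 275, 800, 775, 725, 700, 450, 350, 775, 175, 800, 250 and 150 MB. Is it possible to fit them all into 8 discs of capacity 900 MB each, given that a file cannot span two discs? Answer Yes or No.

A valid assignment using 8 discs:
  disc 1: 800 = 800
  disc 2: 800 = 800
  disc 3: 775 = 775
  disc 4: 775 = 775
  disc 5: 725 + 175 = 900
  disc 6: 700 + 150 = 850
  disc 7: 450 + 350 = 800
  disc 8: 275 + 250 = 525
Every load is within 900 MB, so 8 discs suffice.

Yes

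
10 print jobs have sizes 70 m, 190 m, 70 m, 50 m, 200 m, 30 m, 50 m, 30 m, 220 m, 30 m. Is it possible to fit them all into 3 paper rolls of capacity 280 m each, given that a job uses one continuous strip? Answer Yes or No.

No

Total = 940 m; ⌈940/280⌉ = 4.
At least 4 paper rolls are required, but only 3 are allowed.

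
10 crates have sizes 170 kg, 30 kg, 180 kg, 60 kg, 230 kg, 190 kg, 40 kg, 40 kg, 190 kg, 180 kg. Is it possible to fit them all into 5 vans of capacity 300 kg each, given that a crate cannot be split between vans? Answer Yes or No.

No

Total = 1310 kg; ⌈1310/300⌉ = 5.
6 crates each exceed half the capacity and cannot share a van, forcing at least 6 vans.
At least 6 vans are required, but only 5 are allowed.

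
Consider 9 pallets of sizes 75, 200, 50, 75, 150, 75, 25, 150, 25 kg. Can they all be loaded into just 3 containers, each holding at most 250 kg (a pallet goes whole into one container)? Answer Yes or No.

No

Total = 825 kg; ⌈825/250⌉ = 4.
At least 4 containers are required, but only 3 are allowed.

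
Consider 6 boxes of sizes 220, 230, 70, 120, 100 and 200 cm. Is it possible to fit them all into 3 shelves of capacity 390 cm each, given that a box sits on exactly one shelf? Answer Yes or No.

A valid assignment using 3 shelves:
  shelf 1: 230 + 120 = 350
  shelf 2: 220 + 100 + 70 = 390
  shelf 3: 200 = 200
Every load is within 390 cm, so 3 shelves suffice.

Yes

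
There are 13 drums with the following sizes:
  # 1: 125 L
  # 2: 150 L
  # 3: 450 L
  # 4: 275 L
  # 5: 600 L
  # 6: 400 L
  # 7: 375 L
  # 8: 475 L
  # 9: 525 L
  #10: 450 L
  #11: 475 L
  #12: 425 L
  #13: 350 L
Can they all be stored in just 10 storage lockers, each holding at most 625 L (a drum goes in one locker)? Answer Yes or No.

Yes

A valid assignment using 10 storage lockers:
  locker 1: 600 = 600
  locker 2: 525 = 525
  locker 3: 475 + 150 = 625
  locker 4: 475 + 125 = 600
  locker 5: 450 = 450
  locker 6: 450 = 450
  locker 7: 425 = 425
  locker 8: 400 = 400
  locker 9: 375 = 375
  locker 10: 350 + 275 = 625
Every load is within 625 L, so 10 storage lockers suffice.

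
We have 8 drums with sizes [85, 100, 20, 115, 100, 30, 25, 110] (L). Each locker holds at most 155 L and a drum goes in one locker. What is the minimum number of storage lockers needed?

5

Total = 115 + 110 + 100 + 100 + 85 + 30 + 25 + 20 = 585 L.
Lower bound: ⌈585/155⌉ = 4 storage lockers.
Also, 5 drums each exceed 155/2 L, and no two of those can share a locker, so at least 5 storage lockers are needed.
A packing using 5 storage lockers:
  locker 1: 115 + 30 = 145
  locker 2: 110 + 25 + 20 = 155
  locker 3: 100 = 100
  locker 4: 100 = 100
  locker 5: 85 = 85
This matches the lower bound, so 5 is optimal.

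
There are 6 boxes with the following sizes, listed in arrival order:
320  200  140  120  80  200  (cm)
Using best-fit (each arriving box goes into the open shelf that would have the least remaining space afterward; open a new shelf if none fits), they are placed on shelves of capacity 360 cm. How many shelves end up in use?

4

  320 → shelf 1 (new)  [load 320/360]
  200 → shelf 2 (new)  [load 200/360]
  140 → shelf 2  [load 340/360]
  120 → shelf 3 (new)  [load 120/360]
  80 → shelf 3  [load 200/360]
  200 → shelf 4 (new)  [load 200/360]
4 shelves opened.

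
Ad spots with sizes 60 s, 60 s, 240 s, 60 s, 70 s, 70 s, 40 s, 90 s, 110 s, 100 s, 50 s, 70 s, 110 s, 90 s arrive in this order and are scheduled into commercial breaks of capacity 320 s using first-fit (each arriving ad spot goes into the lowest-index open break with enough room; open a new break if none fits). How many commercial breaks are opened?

  60 → break 1 (new)  [load 60/320]
  60 → break 1  [load 120/320]
  240 → break 2 (new)  [load 240/320]
  60 → break 1  [load 180/320]
  70 → break 1  [load 250/320]
  70 → break 1  [load 320/320]
  40 → break 2  [load 280/320]
  90 → break 3 (new)  [load 90/320]
  110 → break 3  [load 200/320]
  100 → break 3  [load 300/320]
  50 → break 4 (new)  [load 50/320]
  70 → break 4  [load 120/320]
  110 → break 4  [load 230/320]
  90 → break 4  [load 320/320]
4 commercial breaks opened.

4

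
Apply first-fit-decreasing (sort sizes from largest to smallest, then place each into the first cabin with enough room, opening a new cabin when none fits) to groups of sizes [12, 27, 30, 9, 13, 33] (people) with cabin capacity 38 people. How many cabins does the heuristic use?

Sorted descending: 33, 30, 27, 13, 12, 9.
  33 → cabin 1 (new)  [load 33/38]
  30 → cabin 2 (new)  [load 30/38]
  27 → cabin 3 (new)  [load 27/38]
  13 → cabin 4 (new)  [load 13/38]
  12 → cabin 4  [load 25/38]
  9 → cabin 3  [load 36/38]
4 cabins opened.

4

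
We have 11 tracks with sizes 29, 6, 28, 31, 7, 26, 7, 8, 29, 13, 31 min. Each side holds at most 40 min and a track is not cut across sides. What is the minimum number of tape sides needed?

Total = 31 + 31 + 29 + 29 + 28 + 26 + 13 + 8 + 7 + 7 + 6 = 215 min.
Lower bound: ⌈215/40⌉ = 6 tape sides.
A packing using 6 tape sides:
  side 1: 31 + 8 = 39
  side 2: 31 + 7 = 38
  side 3: 29 + 7 = 36
  side 4: 29 + 6 = 35
  side 5: 28 = 28
  side 6: 26 + 13 = 39
This matches the lower bound, so 6 is optimal.

6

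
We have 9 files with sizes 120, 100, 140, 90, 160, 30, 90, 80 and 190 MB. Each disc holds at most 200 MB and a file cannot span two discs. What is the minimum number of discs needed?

6

Total = 190 + 160 + 140 + 120 + 100 + 90 + 90 + 80 + 30 = 1000 MB.
Lower bound: ⌈1000/200⌉ = 5 discs.
A packing using 6 discs:
  disc 1: 190 = 190
  disc 2: 160 + 30 = 190
  disc 3: 140 = 140
  disc 4: 120 + 80 = 200
  disc 5: 100 + 90 = 190
  disc 6: 90 = 90
No arrangement into 5 discs stays within capacity, so 6 is optimal.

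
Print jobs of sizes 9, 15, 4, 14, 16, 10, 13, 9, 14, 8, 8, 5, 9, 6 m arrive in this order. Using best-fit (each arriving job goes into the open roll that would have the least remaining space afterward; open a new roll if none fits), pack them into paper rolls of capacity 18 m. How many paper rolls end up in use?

  9 → roll 1 (new)  [load 9/18]
  15 → roll 2 (new)  [load 15/18]
  4 → roll 1  [load 13/18]
  14 → roll 3 (new)  [load 14/18]
  16 → roll 4 (new)  [load 16/18]
  10 → roll 5 (new)  [load 10/18]
  13 → roll 6 (new)  [load 13/18]
  9 → roll 7 (new)  [load 9/18]
  14 → roll 8 (new)  [load 14/18]
  8 → roll 5  [load 18/18]
  8 → roll 7  [load 17/18]
  5 → roll 1  [load 18/18]
  9 → roll 9 (new)  [load 9/18]
  6 → roll 9  [load 15/18]
9 paper rolls opened.

9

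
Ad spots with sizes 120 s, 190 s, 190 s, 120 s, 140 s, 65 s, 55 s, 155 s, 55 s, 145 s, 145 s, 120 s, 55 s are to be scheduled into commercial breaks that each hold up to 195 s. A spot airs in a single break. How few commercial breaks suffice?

Total = 190 + 190 + 155 + 145 + 145 + 140 + 120 + 120 + 120 + 65 + 55 + 55 + 55 = 1555 s.
Lower bound: ⌈1555/195⌉ = 8 commercial breaks.
Also, 9 ad spots each exceed 195/2 s, and no two of those can share a break, so at least 9 commercial breaks are needed.
A packing using 9 commercial breaks:
  break 1: 190 = 190
  break 2: 190 = 190
  break 3: 155 = 155
  break 4: 145 = 145
  break 5: 145 = 145
  break 6: 140 + 55 = 195
  break 7: 120 + 65 = 185
  break 8: 120 + 55 = 175
  break 9: 120 + 55 = 175
This matches the lower bound, so 9 is optimal.

9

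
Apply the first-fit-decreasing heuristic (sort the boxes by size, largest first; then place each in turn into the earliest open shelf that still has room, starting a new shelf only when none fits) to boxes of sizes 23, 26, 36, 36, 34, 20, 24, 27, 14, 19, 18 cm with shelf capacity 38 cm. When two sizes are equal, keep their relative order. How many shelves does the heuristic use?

9

Sorted descending: 36, 36, 34, 27, 26, 24, 23, 20, 19, 18, 14.
  36 → shelf 1 (new)  [load 36/38]
  36 → shelf 2 (new)  [load 36/38]
  34 → shelf 3 (new)  [load 34/38]
  27 → shelf 4 (new)  [load 27/38]
  26 → shelf 5 (new)  [load 26/38]
  24 → shelf 6 (new)  [load 24/38]
  23 → shelf 7 (new)  [load 23/38]
  20 → shelf 8 (new)  [load 20/38]
  19 → shelf 9 (new)  [load 19/38]
  18 → shelf 8  [load 38/38]
  14 → shelf 6  [load 38/38]
9 shelves opened.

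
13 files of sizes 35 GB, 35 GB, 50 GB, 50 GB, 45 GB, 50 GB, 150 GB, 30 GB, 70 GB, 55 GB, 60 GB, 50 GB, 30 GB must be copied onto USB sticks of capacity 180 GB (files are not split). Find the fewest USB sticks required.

Total = 150 + 70 + 60 + 55 + 50 + 50 + 50 + 50 + 45 + 35 + 35 + 30 + 30 = 710 GB.
Lower bound: ⌈710/180⌉ = 4 USB sticks.
A packing using 4 USB sticks:
  USB stick 1: 150 + 30 = 180
  USB stick 2: 70 + 60 + 50 = 180
  USB stick 3: 55 + 50 + 45 + 30 = 180
  USB stick 4: 50 + 50 + 35 + 35 = 170
This matches the lower bound, so 4 is optimal.

4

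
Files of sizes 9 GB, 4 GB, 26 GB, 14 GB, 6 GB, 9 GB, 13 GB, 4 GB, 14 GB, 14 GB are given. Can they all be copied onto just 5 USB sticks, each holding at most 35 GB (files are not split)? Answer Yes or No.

Yes

A valid assignment using 4 USB sticks:
  USB stick 1: 26 + 9 = 35
  USB stick 2: 14 + 14 + 6 = 34
  USB stick 3: 14 + 13 + 4 + 4 = 35
  USB stick 4: 9 = 9
That uses only 4 ≤ 5, so 5 USB sticks are enough.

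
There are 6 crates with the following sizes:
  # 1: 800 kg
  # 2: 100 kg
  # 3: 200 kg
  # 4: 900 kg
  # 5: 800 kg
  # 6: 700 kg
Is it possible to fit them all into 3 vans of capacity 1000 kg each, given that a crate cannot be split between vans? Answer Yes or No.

No

Total = 3500 kg; ⌈3500/1000⌉ = 4.
At least 4 vans are required, but only 3 are allowed.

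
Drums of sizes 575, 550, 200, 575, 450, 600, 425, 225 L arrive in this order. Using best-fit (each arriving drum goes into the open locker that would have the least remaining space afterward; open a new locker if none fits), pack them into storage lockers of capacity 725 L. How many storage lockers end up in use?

  575 → locker 1 (new)  [load 575/725]
  550 → locker 2 (new)  [load 550/725]
  200 → locker 3 (new)  [load 200/725]
  575 → locker 4 (new)  [load 575/725]
  450 → locker 3  [load 650/725]
  600 → locker 5 (new)  [load 600/725]
  425 → locker 6 (new)  [load 425/725]
  225 → locker 6  [load 650/725]
6 storage lockers opened.

6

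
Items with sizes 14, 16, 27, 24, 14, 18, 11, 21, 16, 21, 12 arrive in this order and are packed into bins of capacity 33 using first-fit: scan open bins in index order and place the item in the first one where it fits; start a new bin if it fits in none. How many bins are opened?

7

  14 → bin 1 (new)  [load 14/33]
  16 → bin 1  [load 30/33]
  27 → bin 2 (new)  [load 27/33]
  24 → bin 3 (new)  [load 24/33]
  14 → bin 4 (new)  [load 14/33]
  18 → bin 4  [load 32/33]
  11 → bin 5 (new)  [load 11/33]
  21 → bin 5  [load 32/33]
  16 → bin 6 (new)  [load 16/33]
  21 → bin 7 (new)  [load 21/33]
  12 → bin 6  [load 28/33]
7 bins opened.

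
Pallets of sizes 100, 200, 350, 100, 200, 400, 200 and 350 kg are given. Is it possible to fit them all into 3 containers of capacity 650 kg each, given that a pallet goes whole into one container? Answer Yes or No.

Yes

A valid assignment using 3 containers:
  container 1: 400 + 200 = 600
  container 2: 350 + 200 + 100 = 650
  container 3: 350 + 200 + 100 = 650
Every load is within 650 kg, so 3 containers suffice.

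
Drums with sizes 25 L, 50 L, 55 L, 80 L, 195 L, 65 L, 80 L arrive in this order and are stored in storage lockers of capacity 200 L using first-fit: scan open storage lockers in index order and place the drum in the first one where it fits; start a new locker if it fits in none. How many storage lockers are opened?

3

  25 → locker 1 (new)  [load 25/200]
  50 → locker 1  [load 75/200]
  55 → locker 1  [load 130/200]
  80 → locker 2 (new)  [load 80/200]
  195 → locker 3 (new)  [load 195/200]
  65 → locker 1  [load 195/200]
  80 → locker 2  [load 160/200]
3 storage lockers opened.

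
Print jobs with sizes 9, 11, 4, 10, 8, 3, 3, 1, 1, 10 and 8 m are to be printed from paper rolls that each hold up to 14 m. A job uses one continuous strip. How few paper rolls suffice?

Total = 11 + 10 + 10 + 9 + 8 + 8 + 4 + 3 + 3 + 1 + 1 = 68 m.
Lower bound: ⌈68/14⌉ = 5 paper rolls.
Also, 6 print jobs each exceed 7 m, and no two of those can share a roll, so at least 6 paper rolls are needed.
A packing using 6 paper rolls:
  roll 1: 11 + 3 = 14
  roll 2: 10 + 4 = 14
  roll 3: 10 + 3 + 1 = 14
  roll 4: 9 + 1 = 10
  roll 5: 8 = 8
  roll 6: 8 = 8
This matches the lower bound, so 6 is optimal.

6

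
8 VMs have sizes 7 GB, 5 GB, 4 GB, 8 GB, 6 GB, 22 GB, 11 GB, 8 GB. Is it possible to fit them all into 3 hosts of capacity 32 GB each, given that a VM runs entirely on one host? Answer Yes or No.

Yes

A valid assignment using 3 hosts:
  host 1: 22 + 8 = 30
  host 2: 11 + 8 + 7 + 6 = 32
  host 3: 5 + 4 = 9
Every load is within 32 GB, so 3 hosts suffice.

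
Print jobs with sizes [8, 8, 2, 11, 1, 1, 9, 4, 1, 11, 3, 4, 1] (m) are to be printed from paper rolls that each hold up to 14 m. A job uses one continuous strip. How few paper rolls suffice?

5

Total = 11 + 11 + 9 + 8 + 8 + 4 + 4 + 3 + 2 + 1 + 1 + 1 + 1 = 64 m.
Lower bound: ⌈64/14⌉ = 5 paper rolls.
A packing using 5 paper rolls:
  roll 1: 11 + 3 = 14
  roll 2: 11 + 2 + 1 = 14
  roll 3: 9 + 4 + 1 = 14
  roll 4: 8 + 4 + 1 + 1 = 14
  roll 5: 8 = 8
This matches the lower bound, so 5 is optimal.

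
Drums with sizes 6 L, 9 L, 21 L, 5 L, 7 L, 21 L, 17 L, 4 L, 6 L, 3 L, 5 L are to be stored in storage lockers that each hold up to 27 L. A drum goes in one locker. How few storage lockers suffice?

Total = 21 + 21 + 17 + 9 + 7 + 6 + 6 + 5 + 5 + 4 + 3 = 104 L.
Lower bound: ⌈104/27⌉ = 4 storage lockers.
A packing using 4 storage lockers:
  locker 1: 21 + 6 = 27
  locker 2: 21 + 6 = 27
  locker 3: 17 + 9 = 26
  locker 4: 7 + 5 + 5 + 4 + 3 = 24
This matches the lower bound, so 4 is optimal.

4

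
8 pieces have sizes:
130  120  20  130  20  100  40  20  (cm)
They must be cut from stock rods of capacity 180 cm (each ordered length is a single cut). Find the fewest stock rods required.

Total = 130 + 130 + 120 + 100 + 40 + 20 + 20 + 20 = 580 cm.
Lower bound: ⌈580/180⌉ = 4 stock rods.
A packing using 4 stock rods:
  stock rod 1: 130 + 40 = 170
  stock rod 2: 130 + 20 + 20 = 170
  stock rod 3: 120 + 20 = 140
  stock rod 4: 100 = 100
This matches the lower bound, so 4 is optimal.

4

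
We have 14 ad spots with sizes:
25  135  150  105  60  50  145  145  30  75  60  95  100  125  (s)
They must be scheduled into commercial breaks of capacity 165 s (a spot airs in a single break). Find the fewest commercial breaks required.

Total = 150 + 145 + 145 + 135 + 125 + 105 + 100 + 95 + 75 + 60 + 60 + 50 + 30 + 25 = 1300 s.
Lower bound: ⌈1300/165⌉ = 8 commercial breaks.
A packing using 9 commercial breaks:
  break 1: 150 = 150
  break 2: 145 = 145
  break 3: 145 = 145
  break 4: 135 + 30 = 165
  break 5: 125 + 25 = 150
  break 6: 105 + 60 = 165
  break 7: 100 + 60 = 160
  break 8: 95 + 50 = 145
  break 9: 75 = 75
No arrangement into 8 commercial breaks stays within capacity, so 9 is optimal.

9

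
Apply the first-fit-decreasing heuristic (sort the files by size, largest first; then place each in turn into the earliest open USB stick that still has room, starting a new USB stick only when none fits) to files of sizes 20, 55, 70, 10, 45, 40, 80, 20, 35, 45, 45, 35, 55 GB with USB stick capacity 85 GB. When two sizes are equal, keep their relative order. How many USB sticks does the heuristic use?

7

Sorted descending: 80, 70, 55, 55, 45, 45, 45, 40, 35, 35, 20, 20, 10.
  80 → USB stick 1 (new)  [load 80/85]
  70 → USB stick 2 (new)  [load 70/85]
  55 → USB stick 3 (new)  [load 55/85]
  55 → USB stick 4 (new)  [load 55/85]
  45 → USB stick 5 (new)  [load 45/85]
  45 → USB stick 6 (new)  [load 45/85]
  45 → USB stick 7 (new)  [load 45/85]
  40 → USB stick 5  [load 85/85]
  35 → USB stick 6  [load 80/85]
  35 → USB stick 7  [load 80/85]
  20 → USB stick 3  [load 75/85]
  20 → USB stick 4  [load 75/85]
  10 → USB stick 2  [load 80/85]
7 USB sticks opened.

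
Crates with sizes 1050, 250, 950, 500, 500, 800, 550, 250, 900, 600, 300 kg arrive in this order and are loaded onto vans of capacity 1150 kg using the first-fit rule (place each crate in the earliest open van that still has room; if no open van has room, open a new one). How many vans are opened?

7

  1050 → van 1 (new)  [load 1050/1150]
  250 → van 2 (new)  [load 250/1150]
  950 → van 3 (new)  [load 950/1150]
  500 → van 2  [load 750/1150]
  500 → van 4 (new)  [load 500/1150]
  800 → van 5 (new)  [load 800/1150]
  550 → van 4  [load 1050/1150]
  250 → van 2  [load 1000/1150]
  900 → van 6 (new)  [load 900/1150]
  600 → van 7 (new)  [load 600/1150]
  300 → van 5  [load 1100/1150]
7 vans opened.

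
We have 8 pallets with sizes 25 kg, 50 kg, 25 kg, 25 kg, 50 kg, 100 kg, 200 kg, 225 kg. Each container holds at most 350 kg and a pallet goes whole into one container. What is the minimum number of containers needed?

Total = 225 + 200 + 100 + 50 + 50 + 25 + 25 + 25 = 700 kg.
Lower bound: ⌈700/350⌉ = 2 containers.
A packing using 2 containers:
  container 1: 225 + 100 + 25 = 350
  container 2: 200 + 50 + 50 + 25 + 25 = 350
This matches the lower bound, so 2 is optimal.

2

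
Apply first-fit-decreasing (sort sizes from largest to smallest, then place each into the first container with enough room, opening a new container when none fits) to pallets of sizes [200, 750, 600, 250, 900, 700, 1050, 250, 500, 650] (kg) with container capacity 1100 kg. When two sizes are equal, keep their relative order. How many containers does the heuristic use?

6

Sorted descending: 1050, 900, 750, 700, 650, 600, 500, 250, 250, 200.
  1050 → container 1 (new)  [load 1050/1100]
  900 → container 2 (new)  [load 900/1100]
  750 → container 3 (new)  [load 750/1100]
  700 → container 4 (new)  [load 700/1100]
  650 → container 5 (new)  [load 650/1100]
  600 → container 6 (new)  [load 600/1100]
  500 → container 6  [load 1100/1100]
  250 → container 3  [load 1000/1100]
  250 → container 4  [load 950/1100]
  200 → container 2  [load 1100/1100]
6 containers opened.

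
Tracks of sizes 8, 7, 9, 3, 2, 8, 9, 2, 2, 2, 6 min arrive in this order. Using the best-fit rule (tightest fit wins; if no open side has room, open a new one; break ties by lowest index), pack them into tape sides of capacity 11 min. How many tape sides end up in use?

6

  8 → side 1 (new)  [load 8/11]
  7 → side 2 (new)  [load 7/11]
  9 → side 3 (new)  [load 9/11]
  3 → side 1  [load 11/11]
  2 → side 3  [load 11/11]
  8 → side 4 (new)  [load 8/11]
  9 → side 5 (new)  [load 9/11]
  2 → side 5  [load 11/11]
  2 → side 4  [load 10/11]
  2 → side 2  [load 9/11]
  6 → side 6 (new)  [load 6/11]
6 tape sides opened.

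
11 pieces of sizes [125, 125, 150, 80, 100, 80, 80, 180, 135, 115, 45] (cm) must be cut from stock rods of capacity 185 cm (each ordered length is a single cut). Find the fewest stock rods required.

8

Total = 180 + 150 + 135 + 125 + 125 + 115 + 100 + 80 + 80 + 80 + 45 = 1215 cm.
Lower bound: ⌈1215/185⌉ = 7 stock rods.
A packing using 8 stock rods:
  stock rod 1: 180 = 180
  stock rod 2: 150 = 150
  stock rod 3: 135 + 45 = 180
  stock rod 4: 125 = 125
  stock rod 5: 125 = 125
  stock rod 6: 115 = 115
  stock rod 7: 100 + 80 = 180
  stock rod 8: 80 + 80 = 160
No arrangement into 7 stock rods stays within capacity, so 8 is optimal.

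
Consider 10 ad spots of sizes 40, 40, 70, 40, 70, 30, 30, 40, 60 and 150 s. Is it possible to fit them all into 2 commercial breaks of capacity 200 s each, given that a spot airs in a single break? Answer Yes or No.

Total = 570 s; ⌈570/200⌉ = 3.
At least 3 commercial breaks are required, but only 2 are allowed.

No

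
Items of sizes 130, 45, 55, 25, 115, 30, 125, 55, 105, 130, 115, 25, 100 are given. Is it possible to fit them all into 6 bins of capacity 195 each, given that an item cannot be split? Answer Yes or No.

No

Total = 1055; ⌈1055/195⌉ = 6.
7 items each exceed half the capacity and cannot share a bin, forcing at least 7 bins.
At least 7 bins are required, but only 6 are allowed.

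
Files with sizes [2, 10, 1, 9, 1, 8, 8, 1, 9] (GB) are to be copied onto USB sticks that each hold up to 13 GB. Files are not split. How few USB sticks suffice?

Total = 10 + 9 + 9 + 8 + 8 + 2 + 1 + 1 + 1 = 49 GB.
Lower bound: ⌈49/13⌉ = 4 USB sticks.
Also, 5 files each exceed 13/2 GB, and no two of those can share a USB stick, so at least 5 USB sticks are needed.
A packing using 5 USB sticks:
  USB stick 1: 10 + 2 + 1 = 13
  USB stick 2: 9 + 1 + 1 = 11
  USB stick 3: 9 = 9
  USB stick 4: 8 = 8
  USB stick 5: 8 = 8
This matches the lower bound, so 5 is optimal.

5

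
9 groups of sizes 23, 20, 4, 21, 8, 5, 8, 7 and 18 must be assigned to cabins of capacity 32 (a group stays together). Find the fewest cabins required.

Total = 23 + 21 + 20 + 18 + 8 + 8 + 7 + 5 + 4 = 114.
Lower bound: ⌈114/32⌉ = 4 cabins.
A packing using 4 cabins:
  cabin 1: 23 + 8 = 31
  cabin 2: 21 + 8 = 29
  cabin 3: 20 + 7 + 5 = 32
  cabin 4: 18 + 4 = 22
This matches the lower bound, so 4 is optimal.

4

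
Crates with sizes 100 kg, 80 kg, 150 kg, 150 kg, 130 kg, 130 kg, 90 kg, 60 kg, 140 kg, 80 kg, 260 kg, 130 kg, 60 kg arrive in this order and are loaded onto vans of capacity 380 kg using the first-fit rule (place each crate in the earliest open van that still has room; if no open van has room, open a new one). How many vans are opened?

  100 → van 1 (new)  [load 100/380]
  80 → van 1  [load 180/380]
  150 → van 1  [load 330/380]
  150 → van 2 (new)  [load 150/380]
  130 → van 2  [load 280/380]
  130 → van 3 (new)  [load 130/380]
  90 → van 2  [load 370/380]
  60 → van 3  [load 190/380]
  140 → van 3  [load 330/380]
  80 → van 4 (new)  [load 80/380]
  260 → van 4  [load 340/380]
  130 → van 5 (new)  [load 130/380]
  60 → van 5  [load 190/380]
5 vans opened.

5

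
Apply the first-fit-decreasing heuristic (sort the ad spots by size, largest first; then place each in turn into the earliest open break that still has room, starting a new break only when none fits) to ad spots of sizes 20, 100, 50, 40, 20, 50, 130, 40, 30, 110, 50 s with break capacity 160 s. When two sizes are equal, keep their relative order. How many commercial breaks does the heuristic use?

5

Sorted descending: 130, 110, 100, 50, 50, 50, 40, 40, 30, 20, 20.
  130 → break 1 (new)  [load 130/160]
  110 → break 2 (new)  [load 110/160]
  100 → break 3 (new)  [load 100/160]
  50 → break 2  [load 160/160]
  50 → break 3  [load 150/160]
  50 → break 4 (new)  [load 50/160]
  40 → break 4  [load 90/160]
  40 → break 4  [load 130/160]
  30 → break 1  [load 160/160]
  20 → break 4  [load 150/160]
  20 → break 5 (new)  [load 20/160]
5 commercial breaks opened.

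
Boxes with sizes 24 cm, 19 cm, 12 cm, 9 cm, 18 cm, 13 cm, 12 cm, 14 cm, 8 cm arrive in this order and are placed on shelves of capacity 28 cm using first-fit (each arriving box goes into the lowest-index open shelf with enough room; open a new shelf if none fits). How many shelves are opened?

  24 → shelf 1 (new)  [load 24/28]
  19 → shelf 2 (new)  [load 19/28]
  12 → shelf 3 (new)  [load 12/28]
  9 → shelf 2  [load 28/28]
  18 → shelf 4 (new)  [load 18/28]
  13 → shelf 3  [load 25/28]
  12 → shelf 5 (new)  [load 12/28]
  14 → shelf 5  [load 26/28]
  8 → shelf 4  [load 26/28]
5 shelves opened.

5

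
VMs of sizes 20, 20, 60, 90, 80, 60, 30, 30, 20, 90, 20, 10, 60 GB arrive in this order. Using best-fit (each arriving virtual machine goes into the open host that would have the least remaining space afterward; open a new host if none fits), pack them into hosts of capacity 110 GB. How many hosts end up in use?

  20 → host 1 (new)  [load 20/110]
  20 → host 1  [load 40/110]
  60 → host 1  [load 100/110]
  90 → host 2 (new)  [load 90/110]
  80 → host 3 (new)  [load 80/110]
  60 → host 4 (new)  [load 60/110]
  30 → host 3  [load 110/110]
  30 → host 4  [load 90/110]
  20 → host 2  [load 110/110]
  90 → host 5 (new)  [load 90/110]
  20 → host 4  [load 110/110]
  10 → host 1  [load 110/110]
  60 → host 6 (new)  [load 60/110]
6 hosts opened.

6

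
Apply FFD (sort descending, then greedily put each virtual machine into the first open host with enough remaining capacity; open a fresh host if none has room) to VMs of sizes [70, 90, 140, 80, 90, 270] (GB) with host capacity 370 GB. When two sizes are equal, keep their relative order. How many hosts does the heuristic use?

Sorted descending: 270, 140, 90, 90, 80, 70.
  270 → host 1 (new)  [load 270/370]
  140 → host 2 (new)  [load 140/370]
  90 → host 1  [load 360/370]
  90 → host 2  [load 230/370]
  80 → host 2  [load 310/370]
  70 → host 3 (new)  [load 70/370]
3 hosts opened.

3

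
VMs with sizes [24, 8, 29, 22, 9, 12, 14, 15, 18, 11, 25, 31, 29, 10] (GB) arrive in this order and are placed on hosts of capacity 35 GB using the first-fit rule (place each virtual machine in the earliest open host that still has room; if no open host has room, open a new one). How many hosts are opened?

9

  24 → host 1 (new)  [load 24/35]
  8 → host 1  [load 32/35]
  29 → host 2 (new)  [load 29/35]
  22 → host 3 (new)  [load 22/35]
  9 → host 3  [load 31/35]
  12 → host 4 (new)  [load 12/35]
  14 → host 4  [load 26/35]
  15 → host 5 (new)  [load 15/35]
  18 → host 5  [load 33/35]
  11 → host 6 (new)  [load 11/35]
  25 → host 7 (new)  [load 25/35]
  31 → host 8 (new)  [load 31/35]
  29 → host 9 (new)  [load 29/35]
  10 → host 6  [load 21/35]
9 hosts opened.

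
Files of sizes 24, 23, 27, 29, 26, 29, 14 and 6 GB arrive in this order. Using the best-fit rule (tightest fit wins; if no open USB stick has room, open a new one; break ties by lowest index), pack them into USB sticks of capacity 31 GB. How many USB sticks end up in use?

7

  24 → USB stick 1 (new)  [load 24/31]
  23 → USB stick 2 (new)  [load 23/31]
  27 → USB stick 3 (new)  [load 27/31]
  29 → USB stick 4 (new)  [load 29/31]
  26 → USB stick 5 (new)  [load 26/31]
  29 → USB stick 6 (new)  [load 29/31]
  14 → USB stick 7 (new)  [load 14/31]
  6 → USB stick 1  [load 30/31]
7 USB sticks opened.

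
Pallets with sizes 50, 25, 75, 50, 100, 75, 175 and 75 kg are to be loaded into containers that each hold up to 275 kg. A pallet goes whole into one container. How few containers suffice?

Total = 175 + 100 + 75 + 75 + 75 + 50 + 50 + 25 = 625 kg.
Lower bound: ⌈625/275⌉ = 3 containers.
A packing using 3 containers:
  container 1: 175 + 100 = 275
  container 2: 75 + 75 + 75 + 50 = 275
  container 3: 50 + 25 = 75
This matches the lower bound, so 3 is optimal.

3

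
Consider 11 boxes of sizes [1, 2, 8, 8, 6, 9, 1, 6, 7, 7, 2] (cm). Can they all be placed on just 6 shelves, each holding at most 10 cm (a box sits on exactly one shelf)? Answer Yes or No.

No

Total = 57 cm; ⌈57/10⌉ = 6.
7 boxes each exceed half the capacity and cannot share a shelf, forcing at least 7 shelves.
At least 7 shelves are required, but only 6 are allowed.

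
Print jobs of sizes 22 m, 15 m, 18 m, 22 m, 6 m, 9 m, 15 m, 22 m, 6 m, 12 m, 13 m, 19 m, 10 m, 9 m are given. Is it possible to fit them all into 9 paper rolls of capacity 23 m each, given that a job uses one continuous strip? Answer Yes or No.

Total = 198 m; ⌈198/23⌉ = 9.
The bound of 9 does not rule out 9, but exhaustive search shows no assignment into 9 paper rolls of capacity 23 m exists — the minimum is 10.

No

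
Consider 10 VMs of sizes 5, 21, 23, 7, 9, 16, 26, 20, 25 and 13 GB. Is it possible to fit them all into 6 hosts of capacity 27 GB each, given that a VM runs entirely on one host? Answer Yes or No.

Total = 165 GB; ⌈165/27⌉ = 7.
At least 7 hosts are required, but only 6 are allowed.

No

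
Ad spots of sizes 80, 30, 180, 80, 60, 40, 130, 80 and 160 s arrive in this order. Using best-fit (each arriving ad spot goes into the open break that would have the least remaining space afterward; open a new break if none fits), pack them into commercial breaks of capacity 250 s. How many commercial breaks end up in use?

  80 → break 1 (new)  [load 80/250]
  30 → break 1  [load 110/250]
  180 → break 2 (new)  [load 180/250]
  80 → break 1  [load 190/250]
  60 → break 1  [load 250/250]
  40 → break 2  [load 220/250]
  130 → break 3 (new)  [load 130/250]
  80 → break 3  [load 210/250]
  160 → break 4 (new)  [load 160/250]
4 commercial breaks opened.

4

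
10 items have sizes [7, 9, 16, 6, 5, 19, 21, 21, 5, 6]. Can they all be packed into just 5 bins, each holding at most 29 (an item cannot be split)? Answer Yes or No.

Yes

A valid assignment using 5 bins:
  bin 1: 21 + 7 = 28
  bin 2: 21 + 6 = 27
  bin 3: 19 + 9 = 28
  bin 4: 16 + 6 + 5 = 27
  bin 5: 5 = 5
Every load is within 29, so 5 bins suffice.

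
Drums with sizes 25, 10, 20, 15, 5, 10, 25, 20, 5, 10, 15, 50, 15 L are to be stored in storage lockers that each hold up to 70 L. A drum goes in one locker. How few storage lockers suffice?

4

Total = 50 + 25 + 25 + 20 + 20 + 15 + 15 + 15 + 10 + 10 + 10 + 5 + 5 = 225 L.
Lower bound: ⌈225/70⌉ = 4 storage lockers.
A packing using 4 storage lockers:
  locker 1: 50 + 20 = 70
  locker 2: 25 + 25 + 20 = 70
  locker 3: 15 + 15 + 15 + 10 + 10 + 5 = 70
  locker 4: 10 + 5 = 15
This matches the lower bound, so 4 is optimal.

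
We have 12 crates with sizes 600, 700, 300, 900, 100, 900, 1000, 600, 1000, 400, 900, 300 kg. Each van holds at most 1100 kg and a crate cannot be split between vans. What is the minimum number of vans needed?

Total = 1000 + 1000 + 900 + 900 + 900 + 700 + 600 + 600 + 400 + 300 + 300 + 100 = 7700 kg.
Lower bound: ⌈7700/1100⌉ = 7 vans.
Also, 8 crates each exceed 550 kg, and no two of those can share a van, so at least 8 vans are needed.
A packing using 8 vans:
  van 1: 1000 + 100 = 1100
  van 2: 1000 = 1000
  van 3: 900 = 900
  van 4: 900 = 900
  van 5: 900 = 900
  van 6: 700 + 400 = 1100
  van 7: 600 + 300 = 900
  van 8: 600 + 300 = 900
This matches the lower bound, so 8 is optimal.

8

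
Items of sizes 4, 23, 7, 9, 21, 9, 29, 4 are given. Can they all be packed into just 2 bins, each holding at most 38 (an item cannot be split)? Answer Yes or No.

No

Total = 106; ⌈106/38⌉ = 3.
At least 3 bins are required, but only 2 are allowed.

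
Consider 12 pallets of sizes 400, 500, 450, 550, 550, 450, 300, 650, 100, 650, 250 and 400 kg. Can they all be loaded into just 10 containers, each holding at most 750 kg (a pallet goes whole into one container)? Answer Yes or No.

Yes

A valid assignment using 9 containers:
  container 1: 650 + 100 = 750
  container 2: 650 = 650
  container 3: 550 = 550
  container 4: 550 = 550
  container 5: 500 + 250 = 750
  container 6: 450 + 300 = 750
  container 7: 450 = 450
  container 8: 400 = 400
  container 9: 400 = 400
That uses only 9 ≤ 10, so 10 containers are enough.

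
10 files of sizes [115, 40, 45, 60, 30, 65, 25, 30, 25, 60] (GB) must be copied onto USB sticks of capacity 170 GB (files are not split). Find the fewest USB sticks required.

Total = 115 + 65 + 60 + 60 + 45 + 40 + 30 + 30 + 25 + 25 = 495 GB.
Lower bound: ⌈495/170⌉ = 3 USB sticks.
A packing using 3 USB sticks:
  USB stick 1: 115 + 45 = 160
  USB stick 2: 65 + 60 + 40 = 165
  USB stick 3: 60 + 30 + 30 + 25 + 25 = 170
This matches the lower bound, so 3 is optimal.

3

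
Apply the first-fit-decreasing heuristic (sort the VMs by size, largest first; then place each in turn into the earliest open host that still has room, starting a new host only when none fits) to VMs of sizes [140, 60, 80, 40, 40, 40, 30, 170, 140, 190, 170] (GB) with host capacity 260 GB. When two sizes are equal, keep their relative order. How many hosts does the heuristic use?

Sorted descending: 190, 170, 170, 140, 140, 80, 60, 40, 40, 40, 30.
  190 → host 1 (new)  [load 190/260]
  170 → host 2 (new)  [load 170/260]
  170 → host 3 (new)  [load 170/260]
  140 → host 4 (new)  [load 140/260]
  140 → host 5 (new)  [load 140/260]
  80 → host 2  [load 250/260]
  60 → host 1  [load 250/260]
  40 → host 3  [load 210/260]
  40 → host 3  [load 250/260]
  40 → host 4  [load 180/260]
  30 → host 4  [load 210/260]
5 hosts opened.

5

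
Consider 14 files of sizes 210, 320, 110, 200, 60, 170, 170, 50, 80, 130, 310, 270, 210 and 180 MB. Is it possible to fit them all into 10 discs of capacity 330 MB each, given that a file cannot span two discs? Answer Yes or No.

Yes

A valid assignment using 9 discs:
  disc 1: 320 = 320
  disc 2: 310 = 310
  disc 3: 270 + 60 = 330
  disc 4: 210 + 110 = 320
  disc 5: 210 + 80 = 290
  disc 6: 200 + 130 = 330
  disc 7: 180 + 50 = 230
  disc 8: 170 = 170
  disc 9: 170 = 170
That uses only 9 ≤ 10, so 10 discs are enough.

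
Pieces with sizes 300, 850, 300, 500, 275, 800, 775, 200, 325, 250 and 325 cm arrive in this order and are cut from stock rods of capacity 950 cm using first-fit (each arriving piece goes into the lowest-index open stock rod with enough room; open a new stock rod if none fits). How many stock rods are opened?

6

  300 → stock rod 1 (new)  [load 300/950]
  850 → stock rod 2 (new)  [load 850/950]
  300 → stock rod 1  [load 600/950]
  500 → stock rod 3 (new)  [load 500/950]
  275 → stock rod 1  [load 875/950]
  800 → stock rod 4 (new)  [load 800/950]
  775 → stock rod 5 (new)  [load 775/950]
  200 → stock rod 3  [load 700/950]
  325 → stock rod 6 (new)  [load 325/950]
  250 → stock rod 3  [load 950/950]
  325 → stock rod 6  [load 650/950]
6 stock rods opened.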